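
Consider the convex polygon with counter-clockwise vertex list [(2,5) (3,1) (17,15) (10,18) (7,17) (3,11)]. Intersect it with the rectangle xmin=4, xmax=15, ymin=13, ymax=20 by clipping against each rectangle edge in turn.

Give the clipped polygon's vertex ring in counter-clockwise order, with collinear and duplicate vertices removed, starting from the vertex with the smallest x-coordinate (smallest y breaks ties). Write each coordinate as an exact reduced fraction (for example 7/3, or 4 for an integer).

1. After x ≥ 4: [(4,2) (17,15) (10,18) (7,17) (4,25/2)]
2. After x ≤ 15: [(4,2) (15,13) (15,111/7) (10,18) (7,17) (4,25/2)]
3. After y ≥ 13: [(15,13) (15,13) (15,111/7) (10,18) (7,17) (13/3,13)]
4. After y ≤ 20: [(15,13) (15,13) (15,111/7) (10,18) (7,17) (13/3,13)]
5. Canonical ring: [(13/3,13) (15,13) (15,111/7) (10,18) (7,17)]

Clipped polygon: [(13/3,13) (15,13) (15,111/7) (10,18) (7,17)]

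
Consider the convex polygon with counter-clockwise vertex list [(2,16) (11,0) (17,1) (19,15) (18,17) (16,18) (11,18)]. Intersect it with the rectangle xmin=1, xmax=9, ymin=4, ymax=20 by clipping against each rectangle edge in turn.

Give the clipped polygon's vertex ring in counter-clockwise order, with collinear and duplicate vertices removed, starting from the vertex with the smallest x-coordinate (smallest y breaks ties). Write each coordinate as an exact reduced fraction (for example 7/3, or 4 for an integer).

1. After x ≥ 1: [(2,16) (11,0) (17,1) (19,15) (18,17) (16,18) (11,18)]
2. After x ≤ 9: [(9,158/9) (2,16) (9,32/9)]
3. After y ≥ 4: [(9,4) (9,158/9) (2,16) (35/4,4)]
4. After y ≤ 20: [(9,4) (9,158/9) (2,16) (35/4,4)]
5. Canonical ring: [(2,16) (35/4,4) (9,4) (9,158/9)]

Clipped polygon: [(2,16) (35/4,4) (9,4) (9,158/9)]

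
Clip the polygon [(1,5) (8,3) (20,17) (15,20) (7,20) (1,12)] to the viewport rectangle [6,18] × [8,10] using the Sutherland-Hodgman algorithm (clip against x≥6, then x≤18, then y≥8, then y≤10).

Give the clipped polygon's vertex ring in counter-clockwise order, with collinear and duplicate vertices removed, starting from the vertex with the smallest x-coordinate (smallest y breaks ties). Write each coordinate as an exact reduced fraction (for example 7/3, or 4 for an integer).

1. After x ≥ 6: [(6,25/7) (8,3) (20,17) (15,20) (7,20) (6,56/3)]
2. After x ≤ 18: [(6,25/7) (8,3) (18,44/3) (18,91/5) (15,20) (7,20) (6,56/3)]
3. After y ≥ 8: [(6,8) (86/7,8) (18,44/3) (18,91/5) (15,20) (7,20) (6,56/3)]
4. After y ≤ 10: [(6,10) (6,8) (86/7,8) (14,10)]
5. Canonical ring: [(6,8) (86/7,8) (14,10) (6,10)]

Clipped polygon: [(6,8) (86/7,8) (14,10) (6,10)]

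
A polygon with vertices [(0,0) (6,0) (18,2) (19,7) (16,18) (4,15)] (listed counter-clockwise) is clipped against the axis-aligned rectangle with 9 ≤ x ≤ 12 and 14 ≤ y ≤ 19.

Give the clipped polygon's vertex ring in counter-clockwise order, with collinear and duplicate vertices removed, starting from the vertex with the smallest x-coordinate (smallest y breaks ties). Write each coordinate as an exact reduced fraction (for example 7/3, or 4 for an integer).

Clipped polygon: [(9,14) (12,14) (12,17) (9,65/4)]

1. After x ≥ 9: [(9,1/2) (18,2) (19,7) (16,18) (9,65/4)]
2. After x ≤ 12: [(9,1/2) (12,1) (12,17) (9,65/4)]
3. After y ≥ 14: [(9,14) (12,14) (12,17) (9,65/4)]
4. After y ≤ 19: [(9,14) (12,14) (12,17) (9,65/4)]
5. Canonical ring: [(9,14) (12,14) (12,17) (9,65/4)]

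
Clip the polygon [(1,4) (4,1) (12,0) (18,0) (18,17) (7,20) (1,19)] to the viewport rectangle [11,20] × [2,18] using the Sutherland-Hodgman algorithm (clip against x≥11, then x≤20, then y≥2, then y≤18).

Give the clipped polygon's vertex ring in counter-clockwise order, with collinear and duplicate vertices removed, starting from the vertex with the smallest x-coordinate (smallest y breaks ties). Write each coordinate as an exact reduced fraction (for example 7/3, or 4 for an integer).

1. After x ≥ 11: [(11,1/8) (12,0) (18,0) (18,17) (11,208/11)]
2. After x ≤ 20: [(11,1/8) (12,0) (18,0) (18,17) (11,208/11)]
3. After y ≥ 2: [(11,2) (18,2) (18,17) (11,208/11)]
4. After y ≤ 18: [(11,18) (11,2) (18,2) (18,17) (43/3,18)]
5. Canonical ring: [(11,2) (18,2) (18,17) (43/3,18) (11,18)]

Clipped polygon: [(11,2) (18,2) (18,17) (43/3,18) (11,18)]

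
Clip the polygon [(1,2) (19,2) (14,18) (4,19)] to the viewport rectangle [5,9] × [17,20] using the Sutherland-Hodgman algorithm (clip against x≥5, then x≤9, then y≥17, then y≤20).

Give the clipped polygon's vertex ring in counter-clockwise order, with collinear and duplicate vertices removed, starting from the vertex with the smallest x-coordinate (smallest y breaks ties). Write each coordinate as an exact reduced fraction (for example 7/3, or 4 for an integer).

1. After x ≥ 5: [(5,2) (19,2) (14,18) (5,189/10)]
2. After x ≤ 9: [(5,2) (9,2) (9,37/2) (5,189/10)]
3. After y ≥ 17: [(5,17) (9,17) (9,37/2) (5,189/10)]
4. After y ≤ 20: [(5,17) (9,17) (9,37/2) (5,189/10)]
5. Canonical ring: [(5,17) (9,17) (9,37/2) (5,189/10)]

Clipped polygon: [(5,17) (9,17) (9,37/2) (5,189/10)]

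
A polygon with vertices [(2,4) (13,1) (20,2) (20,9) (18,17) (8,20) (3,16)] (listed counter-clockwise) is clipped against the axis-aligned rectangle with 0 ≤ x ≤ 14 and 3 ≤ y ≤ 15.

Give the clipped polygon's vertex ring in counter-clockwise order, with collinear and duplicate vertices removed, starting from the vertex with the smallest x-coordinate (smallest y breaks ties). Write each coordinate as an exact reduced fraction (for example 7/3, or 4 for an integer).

Clipped polygon: [(2,4) (17/3,3) (14,3) (14,15) (35/12,15)]

1. After x ≥ 0: [(2,4) (13,1) (20,2) (20,9) (18,17) (8,20) (3,16)]
2. After x ≤ 14: [(2,4) (13,1) (14,8/7) (14,91/5) (8,20) (3,16)]
3. After y ≥ 3: [(2,4) (17/3,3) (14,3) (14,91/5) (8,20) (3,16)]
4. After y ≤ 15: [(35/12,15) (2,4) (17/3,3) (14,3) (14,15)]
5. Canonical ring: [(2,4) (17/3,3) (14,3) (14,15) (35/12,15)]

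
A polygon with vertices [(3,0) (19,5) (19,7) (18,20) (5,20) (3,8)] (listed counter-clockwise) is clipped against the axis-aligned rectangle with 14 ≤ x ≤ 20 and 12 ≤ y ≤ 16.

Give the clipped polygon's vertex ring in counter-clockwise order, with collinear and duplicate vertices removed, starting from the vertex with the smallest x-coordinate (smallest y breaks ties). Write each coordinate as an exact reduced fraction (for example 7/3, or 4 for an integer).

1. After x ≥ 14: [(14,55/16) (19,5) (19,7) (18,20) (14,20)]
2. After x ≤ 20: [(14,55/16) (19,5) (19,7) (18,20) (14,20)]
3. After y ≥ 12: [(14,12) (242/13,12) (18,20) (14,20)]
4. After y ≤ 16: [(14,16) (14,12) (242/13,12) (238/13,16)]
5. Canonical ring: [(14,12) (242/13,12) (238/13,16) (14,16)]

Clipped polygon: [(14,12) (242/13,12) (238/13,16) (14,16)]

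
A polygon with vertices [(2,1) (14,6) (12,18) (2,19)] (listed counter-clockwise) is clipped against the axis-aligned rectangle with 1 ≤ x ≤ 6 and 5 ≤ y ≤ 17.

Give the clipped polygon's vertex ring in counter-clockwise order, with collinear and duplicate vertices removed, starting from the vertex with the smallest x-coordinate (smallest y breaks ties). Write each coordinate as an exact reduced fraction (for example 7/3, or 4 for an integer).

1. After x ≥ 1: [(2,1) (14,6) (12,18) (2,19)]
2. After x ≤ 6: [(2,1) (6,8/3) (6,93/5) (2,19)]
3. After y ≥ 5: [(2,5) (6,5) (6,93/5) (2,19)]
4. After y ≤ 17: [(2,17) (2,5) (6,5) (6,17)]
5. Canonical ring: [(2,5) (6,5) (6,17) (2,17)]

Clipped polygon: [(2,5) (6,5) (6,17) (2,17)]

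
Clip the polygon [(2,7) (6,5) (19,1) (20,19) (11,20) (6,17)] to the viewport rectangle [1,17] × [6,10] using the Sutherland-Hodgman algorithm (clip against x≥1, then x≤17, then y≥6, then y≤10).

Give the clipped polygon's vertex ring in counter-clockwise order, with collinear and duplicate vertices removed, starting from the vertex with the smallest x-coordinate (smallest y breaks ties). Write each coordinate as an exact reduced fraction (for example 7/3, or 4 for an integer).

Clipped polygon: [(2,7) (4,6) (17,6) (17,10) (16/5,10)]

1. After x ≥ 1: [(2,7) (6,5) (19,1) (20,19) (11,20) (6,17)]
2. After x ≤ 17: [(2,7) (6,5) (17,21/13) (17,58/3) (11,20) (6,17)]
3. After y ≥ 6: [(2,7) (4,6) (17,6) (17,58/3) (11,20) (6,17)]
4. After y ≤ 10: [(16/5,10) (2,7) (4,6) (17,6) (17,10)]
5. Canonical ring: [(2,7) (4,6) (17,6) (17,10) (16/5,10)]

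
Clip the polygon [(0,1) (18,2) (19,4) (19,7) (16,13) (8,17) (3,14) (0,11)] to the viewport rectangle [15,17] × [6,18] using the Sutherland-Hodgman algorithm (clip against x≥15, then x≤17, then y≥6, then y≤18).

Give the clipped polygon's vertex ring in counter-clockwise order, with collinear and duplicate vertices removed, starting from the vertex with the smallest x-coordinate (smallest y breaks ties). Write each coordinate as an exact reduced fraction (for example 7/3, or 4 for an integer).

1. After x ≥ 15: [(15,11/6) (18,2) (19,4) (19,7) (16,13) (15,27/2)]
2. After x ≤ 17: [(15,11/6) (17,35/18) (17,11) (16,13) (15,27/2)]
3. After y ≥ 6: [(15,6) (17,6) (17,11) (16,13) (15,27/2)]
4. After y ≤ 18: [(15,6) (17,6) (17,11) (16,13) (15,27/2)]
5. Canonical ring: [(15,6) (17,6) (17,11) (16,13) (15,27/2)]

Clipped polygon: [(15,6) (17,6) (17,11) (16,13) (15,27/2)]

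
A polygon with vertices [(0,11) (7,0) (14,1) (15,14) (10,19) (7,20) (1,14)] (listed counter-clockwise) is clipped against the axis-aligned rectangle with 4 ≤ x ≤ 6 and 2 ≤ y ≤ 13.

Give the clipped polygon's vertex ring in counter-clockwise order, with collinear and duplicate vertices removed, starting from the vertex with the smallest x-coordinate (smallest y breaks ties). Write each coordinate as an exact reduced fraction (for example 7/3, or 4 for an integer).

Clipped polygon: [(4,33/7) (63/11,2) (6,2) (6,13) (4,13)]

1. After x ≥ 4: [(4,33/7) (7,0) (14,1) (15,14) (10,19) (7,20) (4,17)]
2. After x ≤ 6: [(4,33/7) (6,11/7) (6,19) (4,17)]
3. After y ≥ 2: [(4,33/7) (63/11,2) (6,2) (6,19) (4,17)]
4. After y ≤ 13: [(4,13) (4,33/7) (63/11,2) (6,2) (6,13)]
5. Canonical ring: [(4,33/7) (63/11,2) (6,2) (6,13) (4,13)]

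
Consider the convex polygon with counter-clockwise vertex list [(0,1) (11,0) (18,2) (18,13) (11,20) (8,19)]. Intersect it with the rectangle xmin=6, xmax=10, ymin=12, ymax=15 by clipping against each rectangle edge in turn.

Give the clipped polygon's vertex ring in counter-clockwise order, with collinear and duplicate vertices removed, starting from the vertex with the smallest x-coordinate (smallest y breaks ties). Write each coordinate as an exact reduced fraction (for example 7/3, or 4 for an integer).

Clipped polygon: [(6,12) (10,12) (10,15) (56/9,15) (6,29/2)]

1. After x ≥ 6: [(6,29/2) (6,5/11) (11,0) (18,2) (18,13) (11,20) (8,19)]
2. After x ≤ 10: [(6,29/2) (6,5/11) (10,1/11) (10,59/3) (8,19)]
3. After y ≥ 12: [(6,29/2) (6,12) (10,12) (10,59/3) (8,19)]
4. After y ≤ 15: [(56/9,15) (6,29/2) (6,12) (10,12) (10,15)]
5. Canonical ring: [(6,12) (10,12) (10,15) (56/9,15) (6,29/2)]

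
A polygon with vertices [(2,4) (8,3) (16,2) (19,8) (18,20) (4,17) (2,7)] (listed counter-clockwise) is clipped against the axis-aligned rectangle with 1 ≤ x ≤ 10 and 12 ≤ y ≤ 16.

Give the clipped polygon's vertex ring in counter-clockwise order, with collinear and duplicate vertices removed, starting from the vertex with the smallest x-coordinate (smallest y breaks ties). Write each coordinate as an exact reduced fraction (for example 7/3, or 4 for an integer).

1. After x ≥ 1: [(2,4) (8,3) (16,2) (19,8) (18,20) (4,17) (2,7)]
2. After x ≤ 10: [(2,4) (8,3) (10,11/4) (10,128/7) (4,17) (2,7)]
3. After y ≥ 12: [(10,12) (10,128/7) (4,17) (3,12)]
4. After y ≤ 16: [(10,12) (10,16) (19/5,16) (3,12)]
5. Canonical ring: [(3,12) (10,12) (10,16) (19/5,16)]

Clipped polygon: [(3,12) (10,12) (10,16) (19/5,16)]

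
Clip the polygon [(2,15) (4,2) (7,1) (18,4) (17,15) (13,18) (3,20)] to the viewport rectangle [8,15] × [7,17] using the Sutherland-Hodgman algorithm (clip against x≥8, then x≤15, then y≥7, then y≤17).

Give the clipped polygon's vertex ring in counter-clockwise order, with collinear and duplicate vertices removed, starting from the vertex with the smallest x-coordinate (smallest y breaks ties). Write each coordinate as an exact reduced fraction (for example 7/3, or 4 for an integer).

1. After x ≥ 8: [(8,14/11) (18,4) (17,15) (13,18) (8,19)]
2. After x ≤ 15: [(8,14/11) (15,35/11) (15,33/2) (13,18) (8,19)]
3. After y ≥ 7: [(8,7) (15,7) (15,33/2) (13,18) (8,19)]
4. After y ≤ 17: [(8,17) (8,7) (15,7) (15,33/2) (43/3,17)]
5. Canonical ring: [(8,7) (15,7) (15,33/2) (43/3,17) (8,17)]

Clipped polygon: [(8,7) (15,7) (15,33/2) (43/3,17) (8,17)]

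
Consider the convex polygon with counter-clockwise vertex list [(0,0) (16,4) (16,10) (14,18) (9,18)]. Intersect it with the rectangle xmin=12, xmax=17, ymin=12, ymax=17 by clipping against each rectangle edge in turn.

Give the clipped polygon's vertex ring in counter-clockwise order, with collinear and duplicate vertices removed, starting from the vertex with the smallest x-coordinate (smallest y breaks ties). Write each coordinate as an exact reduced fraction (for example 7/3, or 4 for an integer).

1. After x ≥ 12: [(12,3) (16,4) (16,10) (14,18) (12,18)]
2. After x ≤ 17: [(12,3) (16,4) (16,10) (14,18) (12,18)]
3. After y ≥ 12: [(12,12) (31/2,12) (14,18) (12,18)]
4. After y ≤ 17: [(12,17) (12,12) (31/2,12) (57/4,17)]
5. Canonical ring: [(12,12) (31/2,12) (57/4,17) (12,17)]

Clipped polygon: [(12,12) (31/2,12) (57/4,17) (12,17)]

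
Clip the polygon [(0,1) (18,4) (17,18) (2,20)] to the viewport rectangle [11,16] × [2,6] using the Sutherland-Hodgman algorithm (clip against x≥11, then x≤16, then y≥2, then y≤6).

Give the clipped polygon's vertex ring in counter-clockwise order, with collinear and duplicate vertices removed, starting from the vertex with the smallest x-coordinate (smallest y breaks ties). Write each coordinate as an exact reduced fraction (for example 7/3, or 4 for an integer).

1. After x ≥ 11: [(11,17/6) (18,4) (17,18) (11,94/5)]
2. After x ≤ 16: [(11,17/6) (16,11/3) (16,272/15) (11,94/5)]
3. After y ≥ 2: [(11,17/6) (16,11/3) (16,272/15) (11,94/5)]
4. After y ≤ 6: [(11,6) (11,17/6) (16,11/3) (16,6)]
5. Canonical ring: [(11,17/6) (16,11/3) (16,6) (11,6)]

Clipped polygon: [(11,17/6) (16,11/3) (16,6) (11,6)]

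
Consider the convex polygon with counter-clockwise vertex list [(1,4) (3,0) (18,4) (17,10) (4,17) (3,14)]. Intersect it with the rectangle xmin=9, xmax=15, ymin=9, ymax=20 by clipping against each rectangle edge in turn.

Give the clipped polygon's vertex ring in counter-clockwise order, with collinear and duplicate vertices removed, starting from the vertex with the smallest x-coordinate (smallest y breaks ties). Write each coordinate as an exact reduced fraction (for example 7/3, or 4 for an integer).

Clipped polygon: [(9,9) (15,9) (15,144/13) (9,186/13)]

1. After x ≥ 9: [(9,8/5) (18,4) (17,10) (9,186/13)]
2. After x ≤ 15: [(9,8/5) (15,16/5) (15,144/13) (9,186/13)]
3. After y ≥ 9: [(9,9) (15,9) (15,144/13) (9,186/13)]
4. After y ≤ 20: [(9,9) (15,9) (15,144/13) (9,186/13)]
5. Canonical ring: [(9,9) (15,9) (15,144/13) (9,186/13)]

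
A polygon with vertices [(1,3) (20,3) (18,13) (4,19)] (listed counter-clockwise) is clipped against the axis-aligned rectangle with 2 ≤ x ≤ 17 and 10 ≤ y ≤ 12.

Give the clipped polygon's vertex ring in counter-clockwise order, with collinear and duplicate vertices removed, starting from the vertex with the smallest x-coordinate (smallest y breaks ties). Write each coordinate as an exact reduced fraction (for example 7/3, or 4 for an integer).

Clipped polygon: [(37/16,10) (17,10) (17,12) (43/16,12)]

1. After x ≥ 2: [(2,25/3) (2,3) (20,3) (18,13) (4,19)]
2. After x ≤ 17: [(2,25/3) (2,3) (17,3) (17,94/7) (4,19)]
3. After y ≥ 10: [(37/16,10) (17,10) (17,94/7) (4,19)]
4. After y ≤ 12: [(43/16,12) (37/16,10) (17,10) (17,12)]
5. Canonical ring: [(37/16,10) (17,10) (17,12) (43/16,12)]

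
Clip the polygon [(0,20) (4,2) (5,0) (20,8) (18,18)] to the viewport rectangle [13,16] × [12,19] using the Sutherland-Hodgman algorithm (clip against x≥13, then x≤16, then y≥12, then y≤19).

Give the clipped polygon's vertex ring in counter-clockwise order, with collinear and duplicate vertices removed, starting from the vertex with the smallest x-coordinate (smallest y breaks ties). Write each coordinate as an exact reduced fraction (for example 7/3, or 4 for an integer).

1. After x ≥ 13: [(13,167/9) (13,64/15) (20,8) (18,18)]
2. After x ≤ 16: [(16,164/9) (13,167/9) (13,64/15) (16,88/15)]
3. After y ≥ 12: [(16,12) (16,164/9) (13,167/9) (13,12)]
4. After y ≤ 19: [(16,12) (16,164/9) (13,167/9) (13,12)]
5. Canonical ring: [(13,12) (16,12) (16,164/9) (13,167/9)]

Clipped polygon: [(13,12) (16,12) (16,164/9) (13,167/9)]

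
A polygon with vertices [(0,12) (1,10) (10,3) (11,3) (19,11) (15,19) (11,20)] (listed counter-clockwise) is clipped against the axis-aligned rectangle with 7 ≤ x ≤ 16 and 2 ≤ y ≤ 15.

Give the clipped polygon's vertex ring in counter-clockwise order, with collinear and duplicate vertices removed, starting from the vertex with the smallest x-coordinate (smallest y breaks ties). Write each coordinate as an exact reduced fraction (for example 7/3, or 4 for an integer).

1. After x ≥ 7: [(7,188/11) (7,16/3) (10,3) (11,3) (19,11) (15,19) (11,20)]
2. After x ≤ 16: [(7,188/11) (7,16/3) (10,3) (11,3) (16,8) (16,17) (15,19) (11,20)]
3. After y ≥ 2: [(7,188/11) (7,16/3) (10,3) (11,3) (16,8) (16,17) (15,19) (11,20)]
4. After y ≤ 15: [(7,15) (7,16/3) (10,3) (11,3) (16,8) (16,15)]
5. Canonical ring: [(7,16/3) (10,3) (11,3) (16,8) (16,15) (7,15)]

Clipped polygon: [(7,16/3) (10,3) (11,3) (16,8) (16,15) (7,15)]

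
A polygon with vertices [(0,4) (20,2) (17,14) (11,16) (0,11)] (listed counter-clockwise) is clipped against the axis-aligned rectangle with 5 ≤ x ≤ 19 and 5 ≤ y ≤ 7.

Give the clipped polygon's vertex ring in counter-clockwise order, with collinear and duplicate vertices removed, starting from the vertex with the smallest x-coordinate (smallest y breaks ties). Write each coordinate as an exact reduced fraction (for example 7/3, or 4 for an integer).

Clipped polygon: [(5,5) (19,5) (19,6) (75/4,7) (5,7)]

1. After x ≥ 5: [(5,7/2) (20,2) (17,14) (11,16) (5,146/11)]
2. After x ≤ 19: [(5,7/2) (19,21/10) (19,6) (17,14) (11,16) (5,146/11)]
3. After y ≥ 5: [(5,5) (19,5) (19,6) (17,14) (11,16) (5,146/11)]
4. After y ≤ 7: [(5,7) (5,5) (19,5) (19,6) (75/4,7)]
5. Canonical ring: [(5,5) (19,5) (19,6) (75/4,7) (5,7)]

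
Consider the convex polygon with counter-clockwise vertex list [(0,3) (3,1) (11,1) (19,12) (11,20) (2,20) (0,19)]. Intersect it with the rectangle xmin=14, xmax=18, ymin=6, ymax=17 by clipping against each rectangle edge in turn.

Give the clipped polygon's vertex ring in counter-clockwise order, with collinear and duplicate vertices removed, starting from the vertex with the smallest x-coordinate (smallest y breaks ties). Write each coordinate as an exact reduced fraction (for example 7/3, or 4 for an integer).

Clipped polygon: [(14,6) (161/11,6) (18,85/8) (18,13) (14,17)]

1. After x ≥ 14: [(14,41/8) (19,12) (14,17)]
2. After x ≤ 18: [(14,41/8) (18,85/8) (18,13) (14,17)]
3. After y ≥ 6: [(14,6) (161/11,6) (18,85/8) (18,13) (14,17)]
4. After y ≤ 17: [(14,6) (161/11,6) (18,85/8) (18,13) (14,17)]
5. Canonical ring: [(14,6) (161/11,6) (18,85/8) (18,13) (14,17)]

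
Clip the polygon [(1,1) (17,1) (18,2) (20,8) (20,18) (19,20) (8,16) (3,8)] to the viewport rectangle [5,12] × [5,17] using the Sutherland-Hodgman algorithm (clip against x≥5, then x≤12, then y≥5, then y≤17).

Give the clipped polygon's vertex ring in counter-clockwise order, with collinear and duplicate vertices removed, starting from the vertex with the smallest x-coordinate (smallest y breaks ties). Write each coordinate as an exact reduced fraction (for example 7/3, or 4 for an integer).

Clipped polygon: [(5,5) (12,5) (12,17) (43/4,17) (8,16) (5,56/5)]

1. After x ≥ 5: [(5,1) (17,1) (18,2) (20,8) (20,18) (19,20) (8,16) (5,56/5)]
2. After x ≤ 12: [(5,1) (12,1) (12,192/11) (8,16) (5,56/5)]
3. After y ≥ 5: [(5,5) (12,5) (12,192/11) (8,16) (5,56/5)]
4. After y ≤ 17: [(5,5) (12,5) (12,17) (43/4,17) (8,16) (5,56/5)]
5. Canonical ring: [(5,5) (12,5) (12,17) (43/4,17) (8,16) (5,56/5)]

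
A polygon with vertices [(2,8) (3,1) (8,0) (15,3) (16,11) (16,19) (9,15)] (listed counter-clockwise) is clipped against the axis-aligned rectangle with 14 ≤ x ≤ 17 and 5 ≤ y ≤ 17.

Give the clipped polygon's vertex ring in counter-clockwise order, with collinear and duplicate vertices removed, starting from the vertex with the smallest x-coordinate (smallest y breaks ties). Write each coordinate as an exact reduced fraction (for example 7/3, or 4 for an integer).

1. After x ≥ 14: [(14,18/7) (15,3) (16,11) (16,19) (14,125/7)]
2. After x ≤ 17: [(14,18/7) (15,3) (16,11) (16,19) (14,125/7)]
3. After y ≥ 5: [(14,5) (61/4,5) (16,11) (16,19) (14,125/7)]
4. After y ≤ 17: [(14,17) (14,5) (61/4,5) (16,11) (16,17)]
5. Canonical ring: [(14,5) (61/4,5) (16,11) (16,17) (14,17)]

Clipped polygon: [(14,5) (61/4,5) (16,11) (16,17) (14,17)]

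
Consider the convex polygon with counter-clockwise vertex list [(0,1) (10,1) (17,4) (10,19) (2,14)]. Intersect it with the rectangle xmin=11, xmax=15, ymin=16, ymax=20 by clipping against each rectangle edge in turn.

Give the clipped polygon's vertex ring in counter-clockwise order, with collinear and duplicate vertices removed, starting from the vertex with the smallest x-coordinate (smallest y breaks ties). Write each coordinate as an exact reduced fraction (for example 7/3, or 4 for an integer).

1. After x ≥ 11: [(11,10/7) (17,4) (11,118/7)]
2. After x ≤ 15: [(11,10/7) (15,22/7) (15,58/7) (11,118/7)]
3. After y ≥ 16: [(11,16) (57/5,16) (11,118/7)]
4. After y ≤ 20: [(11,16) (57/5,16) (11,118/7)]
5. Canonical ring: [(11,16) (57/5,16) (11,118/7)]

Clipped polygon: [(11,16) (57/5,16) (11,118/7)]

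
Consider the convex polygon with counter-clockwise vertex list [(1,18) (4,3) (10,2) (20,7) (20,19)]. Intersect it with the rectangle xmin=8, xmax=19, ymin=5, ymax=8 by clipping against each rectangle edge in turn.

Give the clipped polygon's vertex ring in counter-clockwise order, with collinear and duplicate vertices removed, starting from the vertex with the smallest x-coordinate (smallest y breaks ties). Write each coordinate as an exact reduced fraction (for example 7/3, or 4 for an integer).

Clipped polygon: [(8,5) (16,5) (19,13/2) (19,8) (8,8)]

1. After x ≥ 8: [(8,349/19) (8,7/3) (10,2) (20,7) (20,19)]
2. After x ≤ 19: [(19,360/19) (8,349/19) (8,7/3) (10,2) (19,13/2)]
3. After y ≥ 5: [(19,360/19) (8,349/19) (8,5) (16,5) (19,13/2)]
4. After y ≤ 8: [(19,8) (8,8) (8,5) (16,5) (19,13/2)]
5. Canonical ring: [(8,5) (16,5) (19,13/2) (19,8) (8,8)]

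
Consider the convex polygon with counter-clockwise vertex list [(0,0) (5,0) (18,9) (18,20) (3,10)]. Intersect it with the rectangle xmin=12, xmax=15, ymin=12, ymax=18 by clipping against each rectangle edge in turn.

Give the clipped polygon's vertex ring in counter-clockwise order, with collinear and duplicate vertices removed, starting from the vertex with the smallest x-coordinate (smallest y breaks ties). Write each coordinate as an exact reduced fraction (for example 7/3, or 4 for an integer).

1. After x ≥ 12: [(12,63/13) (18,9) (18,20) (12,16)]
2. After x ≤ 15: [(12,63/13) (15,90/13) (15,18) (12,16)]
3. After y ≥ 12: [(12,12) (15,12) (15,18) (12,16)]
4. After y ≤ 18: [(12,12) (15,12) (15,18) (12,16)]
5. Canonical ring: [(12,12) (15,12) (15,18) (12,16)]

Clipped polygon: [(12,12) (15,12) (15,18) (12,16)]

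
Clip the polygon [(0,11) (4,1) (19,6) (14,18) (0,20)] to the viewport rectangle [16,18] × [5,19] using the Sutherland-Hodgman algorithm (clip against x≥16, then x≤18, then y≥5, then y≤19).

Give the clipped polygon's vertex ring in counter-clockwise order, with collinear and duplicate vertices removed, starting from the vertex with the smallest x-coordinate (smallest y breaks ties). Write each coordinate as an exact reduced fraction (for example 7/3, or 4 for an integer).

Clipped polygon: [(16,5) (18,17/3) (18,42/5) (16,66/5)]

1. After x ≥ 16: [(16,5) (19,6) (16,66/5)]
2. After x ≤ 18: [(16,5) (18,17/3) (18,42/5) (16,66/5)]
3. After y ≥ 5: [(16,5) (18,17/3) (18,42/5) (16,66/5)]
4. After y ≤ 19: [(16,5) (18,17/3) (18,42/5) (16,66/5)]
5. Canonical ring: [(16,5) (18,17/3) (18,42/5) (16,66/5)]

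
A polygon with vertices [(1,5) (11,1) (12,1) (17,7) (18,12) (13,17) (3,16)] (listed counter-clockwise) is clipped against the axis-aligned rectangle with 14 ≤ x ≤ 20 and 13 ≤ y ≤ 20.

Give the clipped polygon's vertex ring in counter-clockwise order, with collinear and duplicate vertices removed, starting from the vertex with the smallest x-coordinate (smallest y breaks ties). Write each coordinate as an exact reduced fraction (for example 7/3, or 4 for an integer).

1. After x ≥ 14: [(14,17/5) (17,7) (18,12) (14,16)]
2. After x ≤ 20: [(14,17/5) (17,7) (18,12) (14,16)]
3. After y ≥ 13: [(14,13) (17,13) (14,16)]
4. After y ≤ 20: [(14,13) (17,13) (14,16)]
5. Canonical ring: [(14,13) (17,13) (14,16)]

Clipped polygon: [(14,13) (17,13) (14,16)]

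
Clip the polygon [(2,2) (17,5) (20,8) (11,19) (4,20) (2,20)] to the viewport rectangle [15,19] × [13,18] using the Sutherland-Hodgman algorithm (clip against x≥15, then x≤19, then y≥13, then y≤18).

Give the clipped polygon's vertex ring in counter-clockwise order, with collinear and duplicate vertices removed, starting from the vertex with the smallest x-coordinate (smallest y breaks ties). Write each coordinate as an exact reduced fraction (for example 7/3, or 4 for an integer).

Clipped polygon: [(15,13) (175/11,13) (15,127/9)]

1. After x ≥ 15: [(15,23/5) (17,5) (20,8) (15,127/9)]
2. After x ≤ 19: [(15,23/5) (17,5) (19,7) (19,83/9) (15,127/9)]
3. After y ≥ 13: [(15,13) (175/11,13) (15,127/9)]
4. After y ≤ 18: [(15,13) (175/11,13) (15,127/9)]
5. Canonical ring: [(15,13) (175/11,13) (15,127/9)]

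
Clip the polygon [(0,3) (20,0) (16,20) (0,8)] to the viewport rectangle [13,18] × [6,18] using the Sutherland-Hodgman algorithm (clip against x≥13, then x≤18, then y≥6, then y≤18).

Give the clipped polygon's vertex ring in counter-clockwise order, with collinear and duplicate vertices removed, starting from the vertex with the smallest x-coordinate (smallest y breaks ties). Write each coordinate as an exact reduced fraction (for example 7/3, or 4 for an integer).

Clipped polygon: [(13,6) (18,6) (18,10) (82/5,18) (40/3,18) (13,71/4)]

1. After x ≥ 13: [(13,21/20) (20,0) (16,20) (13,71/4)]
2. After x ≤ 18: [(13,21/20) (18,3/10) (18,10) (16,20) (13,71/4)]
3. After y ≥ 6: [(13,6) (18,6) (18,10) (16,20) (13,71/4)]
4. After y ≤ 18: [(13,6) (18,6) (18,10) (82/5,18) (40/3,18) (13,71/4)]
5. Canonical ring: [(13,6) (18,6) (18,10) (82/5,18) (40/3,18) (13,71/4)]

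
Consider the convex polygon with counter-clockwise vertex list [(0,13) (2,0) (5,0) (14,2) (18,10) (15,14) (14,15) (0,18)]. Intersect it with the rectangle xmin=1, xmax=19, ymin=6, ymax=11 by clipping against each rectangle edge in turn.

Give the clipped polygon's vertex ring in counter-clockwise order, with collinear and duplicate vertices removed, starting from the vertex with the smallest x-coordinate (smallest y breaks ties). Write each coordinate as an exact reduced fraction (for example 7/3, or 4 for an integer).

Clipped polygon: [(1,13/2) (14/13,6) (16,6) (18,10) (69/4,11) (1,11)]

1. After x ≥ 1: [(1,13/2) (2,0) (5,0) (14,2) (18,10) (15,14) (14,15) (1,249/14)]
2. After x ≤ 19: [(1,13/2) (2,0) (5,0) (14,2) (18,10) (15,14) (14,15) (1,249/14)]
3. After y ≥ 6: [(1,13/2) (14/13,6) (16,6) (18,10) (15,14) (14,15) (1,249/14)]
4. After y ≤ 11: [(1,11) (1,13/2) (14/13,6) (16,6) (18,10) (69/4,11)]
5. Canonical ring: [(1,13/2) (14/13,6) (16,6) (18,10) (69/4,11) (1,11)]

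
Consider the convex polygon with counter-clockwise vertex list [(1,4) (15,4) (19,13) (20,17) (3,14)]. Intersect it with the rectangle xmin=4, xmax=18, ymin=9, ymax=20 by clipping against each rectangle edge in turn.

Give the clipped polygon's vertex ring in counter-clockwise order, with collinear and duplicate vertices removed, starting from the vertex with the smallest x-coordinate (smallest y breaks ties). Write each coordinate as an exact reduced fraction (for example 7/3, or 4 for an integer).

Clipped polygon: [(4,9) (155/9,9) (18,43/4) (18,283/17) (4,241/17)]

1. After x ≥ 4: [(4,4) (15,4) (19,13) (20,17) (4,241/17)]
2. After x ≤ 18: [(4,4) (15,4) (18,43/4) (18,283/17) (4,241/17)]
3. After y ≥ 9: [(4,9) (155/9,9) (18,43/4) (18,283/17) (4,241/17)]
4. After y ≤ 20: [(4,9) (155/9,9) (18,43/4) (18,283/17) (4,241/17)]
5. Canonical ring: [(4,9) (155/9,9) (18,43/4) (18,283/17) (4,241/17)]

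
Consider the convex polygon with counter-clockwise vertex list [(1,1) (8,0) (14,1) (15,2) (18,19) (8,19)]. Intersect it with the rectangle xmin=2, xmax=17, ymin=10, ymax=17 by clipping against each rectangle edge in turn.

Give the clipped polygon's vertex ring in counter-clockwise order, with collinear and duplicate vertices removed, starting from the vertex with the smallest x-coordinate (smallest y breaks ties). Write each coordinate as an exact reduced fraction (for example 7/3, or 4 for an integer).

1. After x ≥ 2: [(2,25/7) (2,6/7) (8,0) (14,1) (15,2) (18,19) (8,19)]
2. After x ≤ 17: [(2,25/7) (2,6/7) (8,0) (14,1) (15,2) (17,40/3) (17,19) (8,19)]
3. After y ≥ 10: [(9/2,10) (279/17,10) (17,40/3) (17,19) (8,19)]
4. After y ≤ 17: [(65/9,17) (9/2,10) (279/17,10) (17,40/3) (17,17)]
5. Canonical ring: [(9/2,10) (279/17,10) (17,40/3) (17,17) (65/9,17)]

Clipped polygon: [(9/2,10) (279/17,10) (17,40/3) (17,17) (65/9,17)]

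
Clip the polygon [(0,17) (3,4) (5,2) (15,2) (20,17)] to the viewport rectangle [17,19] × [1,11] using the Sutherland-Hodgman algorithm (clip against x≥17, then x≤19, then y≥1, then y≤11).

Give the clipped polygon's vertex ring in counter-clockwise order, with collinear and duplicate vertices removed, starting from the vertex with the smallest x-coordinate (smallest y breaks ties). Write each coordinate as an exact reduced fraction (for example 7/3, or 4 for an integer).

1. After x ≥ 17: [(17,17) (17,8) (20,17)]
2. After x ≤ 19: [(19,17) (17,17) (17,8) (19,14)]
3. After y ≥ 1: [(19,17) (17,17) (17,8) (19,14)]
4. After y ≤ 11: [(17,11) (17,8) (18,11)]
5. Canonical ring: [(17,8) (18,11) (17,11)]

Clipped polygon: [(17,8) (18,11) (17,11)]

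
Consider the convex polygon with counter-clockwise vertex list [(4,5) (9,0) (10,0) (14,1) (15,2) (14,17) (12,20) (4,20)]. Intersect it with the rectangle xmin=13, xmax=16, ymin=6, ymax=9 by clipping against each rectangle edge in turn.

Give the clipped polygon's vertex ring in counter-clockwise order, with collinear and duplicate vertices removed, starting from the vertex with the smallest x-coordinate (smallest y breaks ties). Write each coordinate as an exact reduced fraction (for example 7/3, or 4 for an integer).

Clipped polygon: [(13,6) (221/15,6) (218/15,9) (13,9)]

1. After x ≥ 13: [(13,3/4) (14,1) (15,2) (14,17) (13,37/2)]
2. After x ≤ 16: [(13,3/4) (14,1) (15,2) (14,17) (13,37/2)]
3. After y ≥ 6: [(13,6) (221/15,6) (14,17) (13,37/2)]
4. After y ≤ 9: [(13,9) (13,6) (221/15,6) (218/15,9)]
5. Canonical ring: [(13,6) (221/15,6) (218/15,9) (13,9)]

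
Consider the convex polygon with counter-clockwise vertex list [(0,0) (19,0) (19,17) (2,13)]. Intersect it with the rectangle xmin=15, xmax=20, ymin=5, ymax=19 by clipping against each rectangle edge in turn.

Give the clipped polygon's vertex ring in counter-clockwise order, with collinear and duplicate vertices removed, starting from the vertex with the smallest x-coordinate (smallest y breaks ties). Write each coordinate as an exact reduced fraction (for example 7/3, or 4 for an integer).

Clipped polygon: [(15,5) (19,5) (19,17) (15,273/17)]

1. After x ≥ 15: [(15,0) (19,0) (19,17) (15,273/17)]
2. After x ≤ 20: [(15,0) (19,0) (19,17) (15,273/17)]
3. After y ≥ 5: [(15,5) (19,5) (19,17) (15,273/17)]
4. After y ≤ 19: [(15,5) (19,5) (19,17) (15,273/17)]
5. Canonical ring: [(15,5) (19,5) (19,17) (15,273/17)]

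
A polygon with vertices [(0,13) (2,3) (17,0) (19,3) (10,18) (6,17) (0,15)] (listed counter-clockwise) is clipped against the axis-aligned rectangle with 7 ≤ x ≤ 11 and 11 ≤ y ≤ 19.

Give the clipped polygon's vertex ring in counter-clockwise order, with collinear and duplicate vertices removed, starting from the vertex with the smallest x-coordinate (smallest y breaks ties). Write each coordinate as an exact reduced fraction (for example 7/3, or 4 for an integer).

Clipped polygon: [(7,11) (11,11) (11,49/3) (10,18) (7,69/4)]

1. After x ≥ 7: [(7,2) (17,0) (19,3) (10,18) (7,69/4)]
2. After x ≤ 11: [(7,2) (11,6/5) (11,49/3) (10,18) (7,69/4)]
3. After y ≥ 11: [(7,11) (11,11) (11,49/3) (10,18) (7,69/4)]
4. After y ≤ 19: [(7,11) (11,11) (11,49/3) (10,18) (7,69/4)]
5. Canonical ring: [(7,11) (11,11) (11,49/3) (10,18) (7,69/4)]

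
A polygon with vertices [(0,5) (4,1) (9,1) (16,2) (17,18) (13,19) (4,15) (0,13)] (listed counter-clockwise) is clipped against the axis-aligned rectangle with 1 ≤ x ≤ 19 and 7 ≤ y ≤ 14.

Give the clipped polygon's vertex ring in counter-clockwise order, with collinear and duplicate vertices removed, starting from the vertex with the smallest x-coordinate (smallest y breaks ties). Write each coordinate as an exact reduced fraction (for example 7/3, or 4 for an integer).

1. After x ≥ 1: [(1,4) (4,1) (9,1) (16,2) (17,18) (13,19) (4,15) (1,27/2)]
2. After x ≤ 19: [(1,4) (4,1) (9,1) (16,2) (17,18) (13,19) (4,15) (1,27/2)]
3. After y ≥ 7: [(1,7) (261/16,7) (17,18) (13,19) (4,15) (1,27/2)]
4. After y ≤ 14: [(1,7) (261/16,7) (67/4,14) (2,14) (1,27/2)]
5. Canonical ring: [(1,7) (261/16,7) (67/4,14) (2,14) (1,27/2)]

Clipped polygon: [(1,7) (261/16,7) (67/4,14) (2,14) (1,27/2)]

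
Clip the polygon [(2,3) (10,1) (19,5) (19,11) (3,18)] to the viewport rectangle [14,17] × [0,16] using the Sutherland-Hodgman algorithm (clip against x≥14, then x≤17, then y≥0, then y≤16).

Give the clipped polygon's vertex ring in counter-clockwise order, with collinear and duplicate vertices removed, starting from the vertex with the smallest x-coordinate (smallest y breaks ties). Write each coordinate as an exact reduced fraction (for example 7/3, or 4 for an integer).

1. After x ≥ 14: [(14,25/9) (19,5) (19,11) (14,211/16)]
2. After x ≤ 17: [(14,25/9) (17,37/9) (17,95/8) (14,211/16)]
3. After y ≥ 0: [(14,25/9) (17,37/9) (17,95/8) (14,211/16)]
4. After y ≤ 16: [(14,25/9) (17,37/9) (17,95/8) (14,211/16)]
5. Canonical ring: [(14,25/9) (17,37/9) (17,95/8) (14,211/16)]

Clipped polygon: [(14,25/9) (17,37/9) (17,95/8) (14,211/16)]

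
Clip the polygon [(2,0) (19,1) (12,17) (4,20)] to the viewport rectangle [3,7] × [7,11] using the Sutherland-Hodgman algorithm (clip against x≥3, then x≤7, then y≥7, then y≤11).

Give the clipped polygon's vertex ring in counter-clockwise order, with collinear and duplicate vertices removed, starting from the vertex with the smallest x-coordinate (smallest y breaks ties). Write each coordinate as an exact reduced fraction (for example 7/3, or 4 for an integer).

Clipped polygon: [(3,7) (7,7) (7,11) (31/10,11) (3,10)]

1. After x ≥ 3: [(3,10) (3,1/17) (19,1) (12,17) (4,20)]
2. After x ≤ 7: [(3,10) (3,1/17) (7,5/17) (7,151/8) (4,20)]
3. After y ≥ 7: [(3,10) (3,7) (7,7) (7,151/8) (4,20)]
4. After y ≤ 11: [(31/10,11) (3,10) (3,7) (7,7) (7,11)]
5. Canonical ring: [(3,7) (7,7) (7,11) (31/10,11) (3,10)]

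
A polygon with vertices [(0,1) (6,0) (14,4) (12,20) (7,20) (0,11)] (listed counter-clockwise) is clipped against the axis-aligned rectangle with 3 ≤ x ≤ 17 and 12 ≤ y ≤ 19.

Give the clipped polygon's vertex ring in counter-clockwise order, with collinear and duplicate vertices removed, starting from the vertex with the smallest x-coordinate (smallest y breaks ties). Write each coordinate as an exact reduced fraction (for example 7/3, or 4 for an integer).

Clipped polygon: [(3,12) (13,12) (97/8,19) (56/9,19) (3,104/7)]

1. After x ≥ 3: [(3,1/2) (6,0) (14,4) (12,20) (7,20) (3,104/7)]
2. After x ≤ 17: [(3,1/2) (6,0) (14,4) (12,20) (7,20) (3,104/7)]
3. After y ≥ 12: [(3,12) (13,12) (12,20) (7,20) (3,104/7)]
4. After y ≤ 19: [(3,12) (13,12) (97/8,19) (56/9,19) (3,104/7)]
5. Canonical ring: [(3,12) (13,12) (97/8,19) (56/9,19) (3,104/7)]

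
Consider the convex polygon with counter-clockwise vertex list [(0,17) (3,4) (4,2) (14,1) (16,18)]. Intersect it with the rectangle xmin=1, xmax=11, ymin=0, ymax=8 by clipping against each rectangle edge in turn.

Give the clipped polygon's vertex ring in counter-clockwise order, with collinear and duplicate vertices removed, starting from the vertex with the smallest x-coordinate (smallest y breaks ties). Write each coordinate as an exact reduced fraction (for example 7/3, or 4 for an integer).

1. After x ≥ 1: [(1,273/16) (1,38/3) (3,4) (4,2) (14,1) (16,18)]
2. After x ≤ 11: [(11,283/16) (1,273/16) (1,38/3) (3,4) (4,2) (11,13/10)]
3. After y ≥ 0: [(11,283/16) (1,273/16) (1,38/3) (3,4) (4,2) (11,13/10)]
4. After y ≤ 8: [(11,8) (27/13,8) (3,4) (4,2) (11,13/10)]
5. Canonical ring: [(27/13,8) (3,4) (4,2) (11,13/10) (11,8)]

Clipped polygon: [(27/13,8) (3,4) (4,2) (11,13/10) (11,8)]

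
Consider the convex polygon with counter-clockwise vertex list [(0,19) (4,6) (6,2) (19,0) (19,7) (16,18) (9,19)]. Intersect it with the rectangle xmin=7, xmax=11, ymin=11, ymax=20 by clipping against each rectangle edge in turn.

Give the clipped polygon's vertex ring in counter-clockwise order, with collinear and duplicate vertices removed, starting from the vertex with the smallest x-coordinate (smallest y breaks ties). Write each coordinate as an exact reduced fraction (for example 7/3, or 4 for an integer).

Clipped polygon: [(7,11) (11,11) (11,131/7) (9,19) (7,19)]

1. After x ≥ 7: [(7,19) (7,24/13) (19,0) (19,7) (16,18) (9,19)]
2. After x ≤ 11: [(7,19) (7,24/13) (11,16/13) (11,131/7) (9,19)]
3. After y ≥ 11: [(7,19) (7,11) (11,11) (11,131/7) (9,19)]
4. After y ≤ 20: [(7,19) (7,11) (11,11) (11,131/7) (9,19)]
5. Canonical ring: [(7,11) (11,11) (11,131/7) (9,19) (7,19)]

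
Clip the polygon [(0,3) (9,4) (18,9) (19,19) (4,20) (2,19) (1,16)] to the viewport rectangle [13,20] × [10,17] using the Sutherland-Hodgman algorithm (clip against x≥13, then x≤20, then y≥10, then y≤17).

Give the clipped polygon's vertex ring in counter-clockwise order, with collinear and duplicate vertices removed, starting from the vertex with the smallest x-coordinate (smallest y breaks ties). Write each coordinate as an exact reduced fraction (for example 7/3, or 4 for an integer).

Clipped polygon: [(13,10) (181/10,10) (94/5,17) (13,17)]

1. After x ≥ 13: [(13,56/9) (18,9) (19,19) (13,97/5)]
2. After x ≤ 20: [(13,56/9) (18,9) (19,19) (13,97/5)]
3. After y ≥ 10: [(13,10) (181/10,10) (19,19) (13,97/5)]
4. After y ≤ 17: [(13,17) (13,10) (181/10,10) (94/5,17)]
5. Canonical ring: [(13,10) (181/10,10) (94/5,17) (13,17)]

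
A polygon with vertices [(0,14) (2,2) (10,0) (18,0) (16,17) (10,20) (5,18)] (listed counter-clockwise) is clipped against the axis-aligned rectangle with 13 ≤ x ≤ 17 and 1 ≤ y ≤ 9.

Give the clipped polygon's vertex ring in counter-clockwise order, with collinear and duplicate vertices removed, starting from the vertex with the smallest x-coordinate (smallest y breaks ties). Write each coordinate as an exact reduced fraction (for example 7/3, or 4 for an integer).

Clipped polygon: [(13,1) (17,1) (17,17/2) (288/17,9) (13,9)]

1. After x ≥ 13: [(13,0) (18,0) (16,17) (13,37/2)]
2. After x ≤ 17: [(13,0) (17,0) (17,17/2) (16,17) (13,37/2)]
3. After y ≥ 1: [(13,1) (17,1) (17,17/2) (16,17) (13,37/2)]
4. After y ≤ 9: [(13,9) (13,1) (17,1) (17,17/2) (288/17,9)]
5. Canonical ring: [(13,1) (17,1) (17,17/2) (288/17,9) (13,9)]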